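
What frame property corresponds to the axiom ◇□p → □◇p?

Suppose ◇□p→□◇p is valid. Take Rxy, Rxz and set V(p)={w : Ryw}. Then □p at y so ◇□p at x, so □◇p at x, so ◇p at z, giving w with Rzw and Ryw.

convergence: ∀x ∀y ∀z (Rxy ∧ Rxz → ∃w (Ryw ∧ Rzw))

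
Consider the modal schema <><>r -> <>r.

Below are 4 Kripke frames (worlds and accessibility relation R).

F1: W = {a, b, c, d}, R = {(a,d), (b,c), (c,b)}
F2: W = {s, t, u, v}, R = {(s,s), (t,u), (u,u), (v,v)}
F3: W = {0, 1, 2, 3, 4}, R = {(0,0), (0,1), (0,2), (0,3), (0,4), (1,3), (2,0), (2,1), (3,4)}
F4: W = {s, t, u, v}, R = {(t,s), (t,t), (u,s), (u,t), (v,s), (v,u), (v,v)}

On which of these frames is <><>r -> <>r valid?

F2

The schema corresponds to transitivity: forall x forall y forall z (Rxy & Ryz -> Rxz).
F1: fails — Rbc and Rcb but not Rbb.
F2: ✓.
F3: fails — R20 and R02 but not R22.
F4: fails — Rvu and Rut but not Rvt.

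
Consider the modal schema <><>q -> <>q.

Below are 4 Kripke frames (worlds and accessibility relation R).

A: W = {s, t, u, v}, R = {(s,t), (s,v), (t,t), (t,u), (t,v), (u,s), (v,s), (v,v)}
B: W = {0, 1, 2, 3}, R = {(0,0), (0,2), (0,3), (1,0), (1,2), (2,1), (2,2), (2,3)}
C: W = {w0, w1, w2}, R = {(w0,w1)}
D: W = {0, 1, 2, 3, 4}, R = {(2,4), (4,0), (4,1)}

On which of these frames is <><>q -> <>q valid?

This is the axiom for transitivity; its first-order frame correspondent is forall x forall y forall z (Rxy & Ryz -> Rxz).
A: fails — Rtv and Rvs but not Rts.
B: fails — R10 and R03 but not R13.
C: holds.
D: fails — R24 and R40 but not R20.
Valid on: C.

C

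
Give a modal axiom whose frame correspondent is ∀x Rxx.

This is reflexivity; the standard corresponding axiom is T: □p → p.

□p → p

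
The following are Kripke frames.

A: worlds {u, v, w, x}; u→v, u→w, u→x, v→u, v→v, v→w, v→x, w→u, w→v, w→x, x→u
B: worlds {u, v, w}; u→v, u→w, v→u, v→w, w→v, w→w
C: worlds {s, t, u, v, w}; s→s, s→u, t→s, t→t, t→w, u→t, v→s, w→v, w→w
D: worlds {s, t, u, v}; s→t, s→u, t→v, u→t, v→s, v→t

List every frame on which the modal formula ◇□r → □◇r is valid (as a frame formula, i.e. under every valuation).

This is the axiom for convergence; its first-order frame correspondent is ∀x ∀y ∀z (Rxy ∧ Rxz → ∃w (Ryw ∧ Rzw)).
A: fails — Rvu and Rvx but u and x have no common successor.
B: satisfies the condition.
C: fails — Rsu and Rss but u and s have no common successor.
D: fails — Rsu and Rst but u and t have no common successor.

B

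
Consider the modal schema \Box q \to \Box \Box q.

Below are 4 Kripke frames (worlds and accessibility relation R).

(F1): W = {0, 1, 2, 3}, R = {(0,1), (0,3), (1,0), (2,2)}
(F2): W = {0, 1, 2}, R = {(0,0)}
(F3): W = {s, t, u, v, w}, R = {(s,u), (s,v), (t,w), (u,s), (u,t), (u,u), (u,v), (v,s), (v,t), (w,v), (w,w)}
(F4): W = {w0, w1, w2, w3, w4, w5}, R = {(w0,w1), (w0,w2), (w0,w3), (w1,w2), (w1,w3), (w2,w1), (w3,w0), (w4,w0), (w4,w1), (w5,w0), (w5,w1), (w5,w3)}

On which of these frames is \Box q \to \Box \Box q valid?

(F2)

The schema corresponds to transitivity: \forall x \forall y \forall z (Rxy \wedge Ryz \to Rxz).
(F1): fails — R01 and R10 but not R00.
(F2): satisfies the condition.
(F3): fails — Rut and Rtw but not Ruw.
(F4): fails — Rw1w2 and Rw2w1 but not Rw1w1.
Valid on: (F2).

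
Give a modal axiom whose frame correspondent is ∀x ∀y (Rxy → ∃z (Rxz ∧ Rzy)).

The condition is density. The C4 schema □□r → □r defines it.

□□r → □r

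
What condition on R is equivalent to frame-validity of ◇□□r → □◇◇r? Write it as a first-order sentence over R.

This is a Sahlqvist (Geach-type) schema ◇^1□^2r → □^1◇^2r.
First-order correspondent: ∀x ∀y ∀z ((xRy ∧ xRz) → ∃w (yR²w ∧ zR²w)).

∀x ∀y ∀z ((xRy ∧ xRz) → ∃w (yR²w ∧ zR²w))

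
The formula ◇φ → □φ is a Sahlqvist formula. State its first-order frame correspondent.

Suppose ◇φ→□φ is valid. Take Rxy, Rxz and set V(φ)={y}. Then ◇φ at x, so □φ at x, so φ at z, i.e. z=y.
Conversely, any frame satisfying ∀x ∀y ∀z (Rxy ∧ Rxz → y = z) validates the schema.
Frame condition: ∀x ∀y ∀z (Rxy ∧ Rxz → y = z).

partial functionality: ∀x ∀y ∀z (Rxy ∧ Rxz → y = z)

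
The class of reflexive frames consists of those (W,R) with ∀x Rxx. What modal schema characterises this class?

□ψ → ψ

This is reflexivity; the standard corresponding axiom is T: □ψ → ψ.
Suppose □ψ→ψ is valid. At any x set V(ψ)={w : Rxw}. Then □ψ holds at x, so ψ holds at x, i.e. Rxx.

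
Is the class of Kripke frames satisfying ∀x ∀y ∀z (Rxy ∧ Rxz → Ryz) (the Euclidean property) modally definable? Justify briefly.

Yes — defined by ◇q → □◇q

The condition is the Euclidean property. A defining modal formula is ◇q → □◇q.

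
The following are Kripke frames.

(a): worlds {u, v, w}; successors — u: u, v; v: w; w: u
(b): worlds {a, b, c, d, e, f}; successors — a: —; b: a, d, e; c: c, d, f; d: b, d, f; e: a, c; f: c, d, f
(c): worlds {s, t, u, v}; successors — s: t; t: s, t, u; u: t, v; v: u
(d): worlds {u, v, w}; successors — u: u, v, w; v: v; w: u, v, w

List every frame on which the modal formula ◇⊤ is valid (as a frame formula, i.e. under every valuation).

(a), (c), (d)

This is the axiom for seriality; its first-order frame correspondent is ∀x ∃y Rxy.
(a): condition met.
(b): fails — world a has no successor.
(c): condition met.
(d): condition met.
Valid on: (a), (c), (d).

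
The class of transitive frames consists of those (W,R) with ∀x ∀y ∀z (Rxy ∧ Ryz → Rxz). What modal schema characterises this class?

This is transitivity; the standard corresponding axiom is 4: □q → □□q.

□q → □□q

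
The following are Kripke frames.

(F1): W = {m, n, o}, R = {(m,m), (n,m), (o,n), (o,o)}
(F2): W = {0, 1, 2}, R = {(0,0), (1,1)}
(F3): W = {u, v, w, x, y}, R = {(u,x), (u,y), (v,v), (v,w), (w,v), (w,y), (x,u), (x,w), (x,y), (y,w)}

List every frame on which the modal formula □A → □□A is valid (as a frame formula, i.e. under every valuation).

This is the axiom for transitivity; its first-order frame correspondent is ∀x ∀y ∀z (Rxy ∧ Ryz → Rxz).
(F1): fails — Ron and Rnm but not Rom.
(F2): condition met.
(F3): fails — Rxw and Rwv but not Rxv.

(F2)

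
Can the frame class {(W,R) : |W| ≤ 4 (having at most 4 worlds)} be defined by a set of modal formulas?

Modal frame validity is preserved under disjoint unions.
Any modal formula valid on each of 5 disjoint one-world frames is valid on their disjoint union (validity is preserved under disjoint unions). Each one-world frame has |W|=1≤4, but the union has |W|=5.
So the class is not modally definable.

Not definable by any modal formula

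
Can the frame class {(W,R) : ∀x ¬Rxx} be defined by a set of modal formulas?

If a class were modally definable it would be closed under surjective bounded morphisms (Goldblatt–Thomason).
The 4-cycle (worlds s,t,u,v with s→t→u→v→s) is irreflexive, and the map sending every world to a single reflexive point • is a surjective bounded morphism (forth: every edge maps to (•,•); back: every world has a successor). So any modal formula valid on the 4-cycle is also valid on the reflexive point, which is not irreflexive.
Hence irreflexivity is not modally definable.

No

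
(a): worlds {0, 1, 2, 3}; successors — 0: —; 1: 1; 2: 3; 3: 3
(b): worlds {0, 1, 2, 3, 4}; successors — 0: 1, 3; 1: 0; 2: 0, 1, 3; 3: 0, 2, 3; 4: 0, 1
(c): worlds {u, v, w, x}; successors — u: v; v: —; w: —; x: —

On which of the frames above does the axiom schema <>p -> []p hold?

(a), (c)

This is the axiom for partial functionality; its first-order frame correspondent is forall x forall y forall z (Rxy & Rxz -> y = z).
(a): holds.
(b): fails — 0 sees both 1 and 3.
(c): holds.
Valid on: (a), (c).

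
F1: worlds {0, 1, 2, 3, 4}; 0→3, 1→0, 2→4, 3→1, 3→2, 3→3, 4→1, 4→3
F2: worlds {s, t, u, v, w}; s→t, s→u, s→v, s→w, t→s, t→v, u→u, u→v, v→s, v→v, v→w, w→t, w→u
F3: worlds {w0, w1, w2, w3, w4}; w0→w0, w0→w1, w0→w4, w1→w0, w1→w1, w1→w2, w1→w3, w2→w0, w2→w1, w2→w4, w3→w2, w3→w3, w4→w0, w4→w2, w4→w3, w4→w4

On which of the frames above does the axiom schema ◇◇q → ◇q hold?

Frame correspondent (Sahlqvist): ∀x ∀y ∀z (Rxy ∧ Ryz → Rxz) — i.e. transitivity.
F1: fails — R10 and R03 but not R13.
F2: fails — Ruv and Rvw but not Ruw.
F3: fails — Rw1w0 and Rw0w4 but not Rw1w4.

none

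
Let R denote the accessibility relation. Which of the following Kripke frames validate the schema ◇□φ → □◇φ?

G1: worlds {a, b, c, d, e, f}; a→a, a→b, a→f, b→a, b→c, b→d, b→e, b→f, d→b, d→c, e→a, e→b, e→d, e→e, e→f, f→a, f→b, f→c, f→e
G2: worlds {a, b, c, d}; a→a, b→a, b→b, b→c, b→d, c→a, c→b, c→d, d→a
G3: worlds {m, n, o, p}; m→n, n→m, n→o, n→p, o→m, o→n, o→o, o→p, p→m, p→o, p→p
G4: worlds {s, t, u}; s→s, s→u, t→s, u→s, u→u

G2, G4

Frame correspondent (Sahlqvist): ∀x ∀y ∀z (Rxy ∧ Rxz → ∃w (Ryw ∧ Rzw)) — i.e. convergence.
G1: fails — Rbd and Rbc but d and c have no common successor.
G2: ✓.
G3: fails — Rnm and Rnp but m and p have no common successor.
G4: ✓.
Valid on: G2, G4.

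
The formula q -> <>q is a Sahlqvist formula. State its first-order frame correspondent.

Equivalently (dual form): □q → q.
Suppose □q→q is valid. At any x set V(q)={w : Rxw}. Then □q holds at x, so q holds at x, i.e. Rxx.

Reflexivity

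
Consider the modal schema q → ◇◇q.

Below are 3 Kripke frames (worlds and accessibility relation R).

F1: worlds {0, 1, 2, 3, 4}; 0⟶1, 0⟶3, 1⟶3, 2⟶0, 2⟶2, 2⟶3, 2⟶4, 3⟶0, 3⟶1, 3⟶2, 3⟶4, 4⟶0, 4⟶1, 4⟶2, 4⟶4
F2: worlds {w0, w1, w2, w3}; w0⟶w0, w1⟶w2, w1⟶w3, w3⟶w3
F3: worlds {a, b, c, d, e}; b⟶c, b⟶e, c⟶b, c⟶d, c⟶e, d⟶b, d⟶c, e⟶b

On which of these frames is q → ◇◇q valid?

F1

The schema corresponds to a generalized confluence (Geach) condition: ∀x ∃w (x = w ∧ xR²w).
F1: holds.
F2: fails — at w1 but no w with w1=w and w1R²w.
F3: fails — at a but no w with a=w and aR²w.
Valid on: F1.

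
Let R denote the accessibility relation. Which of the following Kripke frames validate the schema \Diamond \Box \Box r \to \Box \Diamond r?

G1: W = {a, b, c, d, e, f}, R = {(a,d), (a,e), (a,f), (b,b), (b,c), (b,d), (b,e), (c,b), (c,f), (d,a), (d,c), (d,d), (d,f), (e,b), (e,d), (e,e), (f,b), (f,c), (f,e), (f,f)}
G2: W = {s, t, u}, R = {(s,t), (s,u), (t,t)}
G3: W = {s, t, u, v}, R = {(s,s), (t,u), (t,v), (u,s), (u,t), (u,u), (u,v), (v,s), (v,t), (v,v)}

G1

The schema corresponds to a generalized confluence (Geach) condition: \forall x \forall y \forall z ((xRy \wedge xRz) \to \exists w (y R^2 w \wedge zRw)).
G1: condition met.
G2: fails — sRt, sRu but no w with tR²w and uRw.
G3: fails — uRs, uRt but no w with sR²w and tRw.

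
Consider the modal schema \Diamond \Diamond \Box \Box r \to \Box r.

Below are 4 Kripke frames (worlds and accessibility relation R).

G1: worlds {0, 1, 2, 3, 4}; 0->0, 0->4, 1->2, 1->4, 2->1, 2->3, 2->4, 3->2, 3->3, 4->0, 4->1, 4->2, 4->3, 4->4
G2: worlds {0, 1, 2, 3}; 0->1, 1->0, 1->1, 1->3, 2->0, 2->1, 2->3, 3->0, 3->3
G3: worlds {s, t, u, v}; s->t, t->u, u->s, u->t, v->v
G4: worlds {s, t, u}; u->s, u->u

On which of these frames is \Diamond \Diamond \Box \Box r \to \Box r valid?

G2

The schema corresponds to a generalized confluence (Geach) condition: \forall x \forall y \forall z ((x R^2 y \wedge xRz) \to \exists w (y R^2 w \wedge z = w)).
G1: fails — 0R²3, 0R0 but no w with 3R²w and 0=w.
G2: ✓.
G3: fails — tR²t, tRu but no w with tR²w and u=w.
G4: fails — uR²s, uRs but no w with sR²w and s=w.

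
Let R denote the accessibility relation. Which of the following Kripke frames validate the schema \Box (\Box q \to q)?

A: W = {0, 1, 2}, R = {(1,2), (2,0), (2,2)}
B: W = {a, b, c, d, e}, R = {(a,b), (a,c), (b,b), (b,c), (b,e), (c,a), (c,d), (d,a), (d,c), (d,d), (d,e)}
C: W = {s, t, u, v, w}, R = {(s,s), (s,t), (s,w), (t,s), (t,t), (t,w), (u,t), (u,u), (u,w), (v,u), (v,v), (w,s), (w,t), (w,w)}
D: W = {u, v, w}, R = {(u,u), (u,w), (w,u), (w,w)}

C, D

The schema corresponds to shift-reflexivity: \forall x \forall y (Rxy \to Ryy).
A: fails — R20 but not R00.
B: fails — Rbc but not Rcc.
C: ✓.
D: ✓.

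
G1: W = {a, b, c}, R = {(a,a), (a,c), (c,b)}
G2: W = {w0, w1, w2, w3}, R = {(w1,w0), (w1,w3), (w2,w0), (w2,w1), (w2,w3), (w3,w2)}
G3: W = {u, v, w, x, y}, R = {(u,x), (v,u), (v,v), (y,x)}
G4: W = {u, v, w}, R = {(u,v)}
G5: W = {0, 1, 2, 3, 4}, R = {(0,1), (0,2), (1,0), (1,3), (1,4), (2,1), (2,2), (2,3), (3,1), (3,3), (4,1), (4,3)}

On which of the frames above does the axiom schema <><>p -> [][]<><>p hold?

The schema corresponds to a generalized confluence (Geach) condition: forall x forall y forall z ((x R^2 y & x R^2 z) -> exists w (y = w & z R^2 w)).
G1: fails — aR²a, aR²b but no w with a=w and bR²w.
G2: fails — w2R²w0, w2R²w0 but no w with w0=w and w0R²w.
G3: fails — vR²u, vR²u but no t with u=t and uR²t.
G4: holds.
G5: fails — 0R²0, 0R²1 but no w with 0=w and 1R²w.

G4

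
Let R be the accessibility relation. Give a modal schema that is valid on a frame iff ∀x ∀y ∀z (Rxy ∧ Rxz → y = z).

This is partial functionality; the standard corresponding axiom is CD: ◇q → □q.
Suppose ◇q→□q is valid. Take Rxy, Rxz and set V(q)={y}. Then ◇q at x, so □q at x, so q at z, i.e. z=y.

◇q → □q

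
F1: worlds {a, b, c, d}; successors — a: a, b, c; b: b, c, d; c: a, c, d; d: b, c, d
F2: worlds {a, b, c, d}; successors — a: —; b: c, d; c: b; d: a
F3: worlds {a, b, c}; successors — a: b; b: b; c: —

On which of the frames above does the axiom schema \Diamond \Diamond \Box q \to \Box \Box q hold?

F3

This is the axiom for a generalized confluence (Geach) condition; its first-order frame correspondent is \forall x \forall y \forall z ((x R^2 y \wedge x R^2 z) \to \exists w (yRw \wedge z = w)).
F1: fails — aR²a, aR²d but no w with aRw and d=w.
F2: fails — bR²a, bR²a but no w with aRw and a=w.
F3: ✓.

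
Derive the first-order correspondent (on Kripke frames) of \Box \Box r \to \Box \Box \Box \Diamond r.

This is a Sahlqvist (Geach-type) schema ◇^0□^2r → □^3◇^1r.
First-order correspondent: \forall x \forall z (x R^3 z \to \exists w (x R^2 w \wedge zRw)).

\forall x \forall z (x R^3 z \to \exists w (x R^2 w \wedge zRw))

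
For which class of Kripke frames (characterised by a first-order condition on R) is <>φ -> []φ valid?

partial functionality: forall x forall y forall z (Rxy & Rxz -> y = z)

Suppose ◇φ→□φ is valid. Take Rxy, Rxz and set V(φ)={y}. Then ◇φ at x, so □φ at x, so φ at z, i.e. z=y.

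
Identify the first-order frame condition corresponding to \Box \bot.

This is the Ver axiom.
Its frame correspondent is emptiness of R — \forall x \forall y \neg Rxy.

emptiness of R: \forall x \forall y \neg Rxy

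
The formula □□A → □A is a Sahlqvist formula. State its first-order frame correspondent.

Suppose □□A→□A is valid. Take Rxy and set V(A)={w : xR²w}. Then □□A at x, so □A at x, so A at y, i.e. ∃z(Rxz∧Rzy).
The converse is a direct semantic check.
So the correspondent is density.

density: ∀x ∀y (Rxy → ∃z (Rxz ∧ Rzy))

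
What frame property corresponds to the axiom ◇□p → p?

symmetry

Equivalently (dual form): p → □◇p.
Suppose p→□◇p is valid. Take Rxy and set V(p)={x}. Then p at x, so □◇p at x, so ◇p at y, so some z with Ryz has p; z=x, i.e. Ryx.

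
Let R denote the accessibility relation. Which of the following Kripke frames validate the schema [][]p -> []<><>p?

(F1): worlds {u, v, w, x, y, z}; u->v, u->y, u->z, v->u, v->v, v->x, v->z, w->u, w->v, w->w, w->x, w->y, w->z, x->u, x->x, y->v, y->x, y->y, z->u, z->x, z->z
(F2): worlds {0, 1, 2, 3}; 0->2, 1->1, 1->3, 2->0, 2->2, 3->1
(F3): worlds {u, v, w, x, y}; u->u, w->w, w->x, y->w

(F1), (F2)

The schema corresponds to a generalized confluence (Geach) condition: forall x forall z (xRz -> exists w (x R^2 w & z R^2 w)).
(F1): satisfies the condition.
(F2): satisfies the condition.
(F3): fails — wRx but no t with wR²t and xR²t.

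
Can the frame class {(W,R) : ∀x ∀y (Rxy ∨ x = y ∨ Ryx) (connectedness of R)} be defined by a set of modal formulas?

If a class were modally definable it would be closed under disjoint unions (Goldblatt–Thomason).
Take 4 disjoint single-world reflexive frames: each is trivially connected, but their disjoint union has 4 worlds with no edge between distinct components, so it is not connected.
Hence connectedness of R is not modally definable.

Not modally definable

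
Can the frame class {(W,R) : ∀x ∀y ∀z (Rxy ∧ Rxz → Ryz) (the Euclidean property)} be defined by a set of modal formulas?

The condition is the Euclidean property. A defining modal formula is ◇r → □◇r.
Suppose ◇r→□◇r is valid. Take Rxy, Rxz and set V(r)={y}. Then ◇r at x, so □◇r at x, so ◇r at z, so some w with Rzw has r; w=y, i.e. Rzy. By symmetry of the argument, Ryz.

Yes — defined by ◇r → □◇r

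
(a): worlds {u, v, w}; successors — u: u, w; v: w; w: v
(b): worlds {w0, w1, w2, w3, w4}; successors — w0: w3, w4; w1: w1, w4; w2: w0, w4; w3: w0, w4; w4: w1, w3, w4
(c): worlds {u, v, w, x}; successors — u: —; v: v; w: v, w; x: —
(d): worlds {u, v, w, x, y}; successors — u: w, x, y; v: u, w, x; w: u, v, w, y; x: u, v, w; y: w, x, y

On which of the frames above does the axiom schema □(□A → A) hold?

(c)

This is the axiom for shift-reflexivity; its first-order frame correspondent is ∀x ∀y (Rxy → Ryy).
(a): fails — Rvw but not Rww.
(b): fails — Rw3w0 but not Rw0w0.
(c): condition met.
(d): fails — Ryx but not Rxx.
Valid on: (c).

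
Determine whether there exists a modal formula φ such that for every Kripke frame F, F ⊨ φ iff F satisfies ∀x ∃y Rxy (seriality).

Definable; □r → ◇r defines it

Yes: it is seriality, defined by the D schema □r → ◇r.
Suppose □r→◇r is valid. At any x set V(r)=W. Then □r at x, so ◇r at x, so x has a successor.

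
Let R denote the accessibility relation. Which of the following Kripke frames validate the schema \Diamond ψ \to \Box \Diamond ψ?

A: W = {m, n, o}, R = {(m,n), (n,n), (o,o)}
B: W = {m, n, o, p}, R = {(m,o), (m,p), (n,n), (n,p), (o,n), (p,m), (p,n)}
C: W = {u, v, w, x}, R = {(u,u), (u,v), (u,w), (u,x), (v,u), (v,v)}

The schema corresponds to the Euclidean property: \forall x \forall y \forall z (Rxy \wedge Rxz \to Ryz).
A: condition met.
B: fails — Rmo and Rmo but not Roo.
C: fails — Ruv and Ruw but not Rvw.

A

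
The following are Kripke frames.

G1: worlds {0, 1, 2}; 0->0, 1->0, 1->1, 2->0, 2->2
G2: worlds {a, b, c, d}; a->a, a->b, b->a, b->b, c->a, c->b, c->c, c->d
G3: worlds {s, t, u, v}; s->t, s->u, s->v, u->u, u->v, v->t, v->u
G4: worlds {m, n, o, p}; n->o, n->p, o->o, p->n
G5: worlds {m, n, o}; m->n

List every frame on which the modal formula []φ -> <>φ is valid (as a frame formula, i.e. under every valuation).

G1

Frame correspondent (Sahlqvist): forall x exists y Rxy — i.e. seriality.
G1: condition met.
G2: fails — world d has no successor.
G3: fails — world t has no successor.
G4: fails — world m has no successor.
G5: fails — world n has no successor.
Valid on: G1.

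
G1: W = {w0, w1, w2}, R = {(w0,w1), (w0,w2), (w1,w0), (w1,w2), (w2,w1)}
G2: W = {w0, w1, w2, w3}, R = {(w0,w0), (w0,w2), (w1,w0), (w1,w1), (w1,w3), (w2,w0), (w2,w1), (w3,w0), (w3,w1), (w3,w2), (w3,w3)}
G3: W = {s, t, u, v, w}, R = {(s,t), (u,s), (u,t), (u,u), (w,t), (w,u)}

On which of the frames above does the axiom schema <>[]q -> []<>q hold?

The schema corresponds to convergence: forall x forall y forall z (Rxy & Rxz -> exists w (Ryw & Rzw)).
G1: fails — Rw0w1 and Rw0w2 but w1 and w2 have no common successor.
G2: holds.
G3: fails — Rst and Rst but t and t have no common successor.
Valid on: G2.

G2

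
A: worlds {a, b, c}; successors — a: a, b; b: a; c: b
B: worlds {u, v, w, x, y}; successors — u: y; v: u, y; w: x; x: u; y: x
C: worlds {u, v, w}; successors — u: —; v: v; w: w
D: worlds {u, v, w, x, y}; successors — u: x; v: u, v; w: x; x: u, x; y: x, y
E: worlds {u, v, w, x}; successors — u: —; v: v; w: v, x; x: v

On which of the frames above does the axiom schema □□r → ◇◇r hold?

A, B, D

This is the axiom for a generalized confluence (Geach) condition; its first-order frame correspondent is ∀x ∃w (xR²w ∧ xR²w).
A: condition met.
B: condition met.
C: fails — at u but no t with uR²t and uR²t.
D: condition met.
E: fails — at u but no t with uR²t and uR²t.
Valid on: A, B, D.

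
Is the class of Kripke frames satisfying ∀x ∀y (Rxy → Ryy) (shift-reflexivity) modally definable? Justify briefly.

This is a Sahlqvist condition; the T□ axiom □(□r → r) defines it.

Yes, by □(□r → r)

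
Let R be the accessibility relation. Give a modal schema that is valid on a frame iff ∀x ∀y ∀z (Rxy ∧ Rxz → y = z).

This is partial functionality; the standard corresponding axiom is CD: ◇r → □r.
Suppose ◇r→□r is valid. Take Rxy, Rxz and set V(r)={y}. Then ◇r at x, so □r at x, so r at z, i.e. z=y.

◇r → □r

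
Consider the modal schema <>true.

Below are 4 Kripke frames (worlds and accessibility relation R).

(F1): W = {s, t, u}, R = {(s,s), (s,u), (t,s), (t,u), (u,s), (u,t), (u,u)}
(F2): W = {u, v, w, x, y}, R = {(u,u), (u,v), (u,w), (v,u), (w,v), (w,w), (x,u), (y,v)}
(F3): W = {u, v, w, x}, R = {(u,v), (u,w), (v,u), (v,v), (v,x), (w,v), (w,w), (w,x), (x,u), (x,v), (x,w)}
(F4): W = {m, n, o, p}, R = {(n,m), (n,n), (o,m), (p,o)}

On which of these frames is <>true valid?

(F1), (F2), (F3)

The schema corresponds to seriality: forall x exists y Rxy.
(F1): condition met.
(F2): condition met.
(F3): condition met.
(F4): fails — world m has no successor.
Valid on: (F1), (F2), (F3).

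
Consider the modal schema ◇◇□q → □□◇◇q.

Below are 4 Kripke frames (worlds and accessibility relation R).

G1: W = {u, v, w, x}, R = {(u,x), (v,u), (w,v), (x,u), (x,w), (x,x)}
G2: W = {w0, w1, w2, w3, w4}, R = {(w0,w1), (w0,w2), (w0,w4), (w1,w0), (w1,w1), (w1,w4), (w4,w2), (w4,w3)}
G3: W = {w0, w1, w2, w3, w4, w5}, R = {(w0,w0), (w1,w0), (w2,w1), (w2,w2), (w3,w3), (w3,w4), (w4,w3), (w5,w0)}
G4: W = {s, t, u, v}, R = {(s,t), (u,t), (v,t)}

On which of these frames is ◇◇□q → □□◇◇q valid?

This is the axiom for a generalized confluence (Geach) condition; its first-order frame correspondent is ∀x ∀y ∀z ((xR²y ∧ xR²z) → ∃w (yRw ∧ zR²w)).
G1: fails — uR²u, uR²w but no t with uRt and wR²t.
G2: fails — w0R²w0, w0R²w2 but no w with w0Rw and w2R²w.
G3: fails — w2R²w2, w2R²w0 but no w with w2Rw and w0R²w.
G4: ✓.

G4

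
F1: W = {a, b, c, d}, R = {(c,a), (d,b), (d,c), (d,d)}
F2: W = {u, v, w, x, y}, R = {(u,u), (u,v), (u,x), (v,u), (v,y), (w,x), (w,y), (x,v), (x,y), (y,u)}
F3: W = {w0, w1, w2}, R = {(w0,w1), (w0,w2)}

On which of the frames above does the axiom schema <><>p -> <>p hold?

The schema corresponds to transitivity: forall x forall y forall z (Rxy & Ryz -> Rxz).
F1: fails — Rdc and Rca but not Rda.
F2: fails — Ruv and Rvy but not Ruy.
F3: satisfies the condition.

F3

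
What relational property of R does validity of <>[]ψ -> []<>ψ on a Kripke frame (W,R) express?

This schema is the .2 axiom.
It corresponds to convergence: forall x forall y forall z (Rxy & Rxz -> exists w (Ryw & Rzw)).

convergence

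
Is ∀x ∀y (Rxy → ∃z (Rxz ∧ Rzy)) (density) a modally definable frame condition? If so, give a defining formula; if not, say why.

Yes, by □□p → □p

Yes: it is density, defined by the C4 schema □□p → □p.
Suppose □□p→□p is valid. Take Rxy and set V(p)={w : xR²w}. Then □□p at x, so □p at x, so p at y, i.e. ∃z(Rxz∧Rzy).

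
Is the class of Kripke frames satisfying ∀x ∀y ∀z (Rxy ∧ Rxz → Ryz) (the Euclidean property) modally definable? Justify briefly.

Definable; ◇p → □◇p defines it

The condition is the Euclidean property. A defining modal formula is ◇p → □◇p.
Suppose ◇p→□◇p is valid. Take Rxy, Rxz and set V(p)={y}. Then ◇p at x, so □◇p at x, so ◇p at z, so some w with Rzw has p; w=y, i.e. Rzy. By symmetry of the argument, Ryz.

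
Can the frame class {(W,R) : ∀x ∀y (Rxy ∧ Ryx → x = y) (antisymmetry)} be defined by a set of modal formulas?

Not modally definable

Modal frame validity is preserved under surjective bounded morphisms.
The 6-cycle (worlds a,b,c,d,e,f with a→b→c→d→e→f→a) is antisymmetric. Sending even-indexed worlds to a and odd-indexed worlds to b is a surjective bounded morphism onto the two-world frame with a↔b, which is not antisymmetric.
So the class is not modally definable.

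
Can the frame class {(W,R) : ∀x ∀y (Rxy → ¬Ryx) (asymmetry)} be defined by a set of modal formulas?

No

If a class were modally definable it would be closed under surjective bounded morphisms (Goldblatt–Thomason).
The 3-cycle (worlds s,t,u with s→t→u→s) is asymmetric. Mapping every world to a single reflexive point • is a surjective bounded morphism, and the reflexive point is not asymmetric (R•• but asymmetry requires ¬R••).
So the class is not modally definable.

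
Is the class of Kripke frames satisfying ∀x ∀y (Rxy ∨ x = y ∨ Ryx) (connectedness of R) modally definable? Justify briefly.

No

Modal frame validity is preserved under disjoint unions.
Take 2 disjoint single-world reflexive frames: each is trivially connected, but their disjoint union has 2 worlds with no edge between distinct components, so it is not connected.
So no modal formula (or set of formulas) defines exactly the connected frames.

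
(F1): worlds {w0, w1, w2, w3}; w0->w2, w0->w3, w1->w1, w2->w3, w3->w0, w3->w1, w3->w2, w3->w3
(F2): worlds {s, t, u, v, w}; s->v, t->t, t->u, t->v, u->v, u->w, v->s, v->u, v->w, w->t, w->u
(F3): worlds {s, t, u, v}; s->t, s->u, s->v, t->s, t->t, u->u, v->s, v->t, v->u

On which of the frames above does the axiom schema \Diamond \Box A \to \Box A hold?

The schema corresponds to a generalized confluence (Geach) condition: \forall x \forall y \forall z ((xRy \wedge xRz) \to \exists w (yRw \wedge z = w)).
(F1): fails — w0Rw2, w0Rw2 but no w with w2Rw and w2=w.
(F2): fails — sRv, sRv but no w* with vRw* and v=w*.
(F3): fails — sRt, sRu but no w with tRw and u=w.

none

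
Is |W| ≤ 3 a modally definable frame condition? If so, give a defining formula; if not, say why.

Any modally definable frame class is closed under disjoint unions.
Any modal formula valid on each of 4 disjoint one-world frames is valid on their disjoint union (validity is preserved under disjoint unions). Each one-world frame has |W|=1≤3, but the union has |W|=4.
Hence having at most 3 worlds is not modally definable.

Not definable by any modal formula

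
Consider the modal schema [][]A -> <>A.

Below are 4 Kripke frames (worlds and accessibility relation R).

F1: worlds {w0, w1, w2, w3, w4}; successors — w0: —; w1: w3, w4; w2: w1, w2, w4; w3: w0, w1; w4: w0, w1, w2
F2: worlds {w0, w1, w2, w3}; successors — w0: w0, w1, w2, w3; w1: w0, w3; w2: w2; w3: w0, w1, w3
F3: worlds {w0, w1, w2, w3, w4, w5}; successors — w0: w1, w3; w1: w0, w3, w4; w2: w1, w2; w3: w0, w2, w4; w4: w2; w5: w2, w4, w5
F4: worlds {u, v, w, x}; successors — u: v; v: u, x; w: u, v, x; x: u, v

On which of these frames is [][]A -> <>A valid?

Frame correspondent (Sahlqvist): forall x exists w (x R^2 w & xRw) — i.e. a generalized confluence (Geach) condition.
F1: fails — at w0 but no w with w0R²w and w0Rw.
F2: holds.
F3: holds.
F4: fails — at u but no t with uR²t and uRt.
Valid on: F2, F3.

F2, F3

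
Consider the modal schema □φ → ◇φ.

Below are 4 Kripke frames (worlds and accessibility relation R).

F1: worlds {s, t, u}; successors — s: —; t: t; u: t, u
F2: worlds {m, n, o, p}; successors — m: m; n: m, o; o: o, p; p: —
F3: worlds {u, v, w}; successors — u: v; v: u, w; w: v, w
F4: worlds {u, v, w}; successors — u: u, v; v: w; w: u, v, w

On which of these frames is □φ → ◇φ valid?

Frame correspondent (Sahlqvist): ∀x ∃y Rxy — i.e. seriality.
F1: fails — world s has no successor.
F2: fails — world p has no successor.
F3: satisfies the condition.
F4: satisfies the condition.

F3, F4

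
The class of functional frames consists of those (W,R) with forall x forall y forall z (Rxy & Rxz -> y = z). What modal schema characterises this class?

◇r → □r

A defining formula is ◇r → □r (the CD axiom).
Suppose ◇r→□r is valid. Take Rxy, Rxz and set V(r)={y}. Then ◇r at x, so □r at x, so r at z, i.e. z=y.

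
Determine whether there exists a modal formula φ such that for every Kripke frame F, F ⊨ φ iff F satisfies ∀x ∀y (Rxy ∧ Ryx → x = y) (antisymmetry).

Modal frame validity is preserved under surjective bounded morphisms.
The 4-cycle (worlds a,b,c,d with a→b→c→d→a) is antisymmetric. Sending even-indexed worlds to • and odd-indexed worlds to ∘ is a surjective bounded morphism onto the two-world frame with •↔∘, which is not antisymmetric.
Hence antisymmetry is not modally definable.

No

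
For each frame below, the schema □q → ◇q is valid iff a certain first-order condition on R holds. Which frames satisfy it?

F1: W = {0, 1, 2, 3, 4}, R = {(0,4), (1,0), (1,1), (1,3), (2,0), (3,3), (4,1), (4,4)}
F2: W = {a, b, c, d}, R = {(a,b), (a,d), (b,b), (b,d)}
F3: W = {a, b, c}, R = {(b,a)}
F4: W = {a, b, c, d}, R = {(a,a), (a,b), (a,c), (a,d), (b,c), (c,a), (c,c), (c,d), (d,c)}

The schema corresponds to seriality: ∀x ∃y Rxy.
F1: holds.
F2: fails — world c has no successor.
F3: fails — world a has no successor.
F4: holds.
Valid on: F1, F4.

F1, F4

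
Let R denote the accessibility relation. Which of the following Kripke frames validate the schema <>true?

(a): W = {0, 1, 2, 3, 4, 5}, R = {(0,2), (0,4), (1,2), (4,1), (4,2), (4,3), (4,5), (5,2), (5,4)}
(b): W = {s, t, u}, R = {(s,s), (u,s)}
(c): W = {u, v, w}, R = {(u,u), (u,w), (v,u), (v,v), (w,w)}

(c)

This is the axiom for seriality; its first-order frame correspondent is forall x exists y Rxy.
(a): fails — world 2 has no successor.
(b): fails — world t has no successor.
(c): condition met.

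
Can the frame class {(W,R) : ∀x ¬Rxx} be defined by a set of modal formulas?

Modal frame validity is preserved under surjective bounded morphisms.
The 5-cycle (worlds s,t,u,v,w with s→t→u→v→w→s) is irreflexive, and the map sending every world to a single reflexive point • is a surjective bounded morphism (forth: every edge maps to (•,•); back: every world has a successor). So any modal formula valid on the 5-cycle is also valid on the reflexive point, which is not irreflexive.
So no modal formula (or set of formulas) defines exactly the irreflexive frames.

No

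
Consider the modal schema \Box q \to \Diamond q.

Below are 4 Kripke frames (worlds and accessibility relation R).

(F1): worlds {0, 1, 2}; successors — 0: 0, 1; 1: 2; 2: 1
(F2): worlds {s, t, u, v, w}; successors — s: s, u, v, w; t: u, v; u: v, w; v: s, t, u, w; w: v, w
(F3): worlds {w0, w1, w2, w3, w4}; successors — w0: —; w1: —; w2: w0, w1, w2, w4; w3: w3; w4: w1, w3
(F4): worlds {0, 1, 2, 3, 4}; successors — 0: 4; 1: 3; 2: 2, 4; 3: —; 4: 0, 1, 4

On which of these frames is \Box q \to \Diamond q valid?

(F1), (F2)

The schema corresponds to seriality: \forall x \exists y Rxy.
(F1): holds.
(F2): holds.
(F3): fails — world w0 has no successor.
(F4): fails — world 3 has no successor.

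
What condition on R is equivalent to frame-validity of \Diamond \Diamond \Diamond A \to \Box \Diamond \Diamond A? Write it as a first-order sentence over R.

\forall x \forall y \forall z ((x R^3 y \wedge xRz) \to \exists w (y = w \wedge z R^2 w))

This is a Sahlqvist (Geach-type) schema ◇^3□^0A → □^1◇^2A.
Minimal-valuation argument: fix x; take any y with xR^3y and any z with xR^1z. Set V(A) to the set of worlds R-reachable from y in exactly 0 steps. Then □^0A holds at y, so the antecedent holds at x; validity forces ◇^2A at z, giving a w with zR^2w and yR^0w.
First-order correspondent: \forall x \forall y \forall z ((x R^3 y \wedge xRz) \to \exists w (y = w \wedge z R^2 w)).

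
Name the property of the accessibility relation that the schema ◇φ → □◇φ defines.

This schema is the 5 axiom.
Its frame correspondent is the Euclidean property — ∀x ∀y ∀z (Rxy ∧ Rxz → Ryz).

the Euclidean property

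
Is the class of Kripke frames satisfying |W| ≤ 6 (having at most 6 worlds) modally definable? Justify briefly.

No — not modally definable

Any modally definable frame class is closed under disjoint unions.
Any modal formula valid on each of 7 disjoint one-world frames is valid on their disjoint union (validity is preserved under disjoint unions). Each one-world frame has |W|=1≤6, but the union has |W|=7.
So no modal formula (or set of formulas) defines exactly the |W|≤6 frames.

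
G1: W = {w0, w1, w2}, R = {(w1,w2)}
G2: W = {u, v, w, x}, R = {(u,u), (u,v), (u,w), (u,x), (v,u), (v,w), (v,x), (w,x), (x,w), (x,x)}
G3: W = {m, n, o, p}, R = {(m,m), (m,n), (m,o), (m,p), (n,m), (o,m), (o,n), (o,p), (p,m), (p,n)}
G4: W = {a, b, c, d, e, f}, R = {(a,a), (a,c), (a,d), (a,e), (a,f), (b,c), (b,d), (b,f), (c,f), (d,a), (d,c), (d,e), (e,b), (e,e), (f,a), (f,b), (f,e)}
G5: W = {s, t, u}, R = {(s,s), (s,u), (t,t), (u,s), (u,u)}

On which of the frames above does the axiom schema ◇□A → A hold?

Frame correspondent (Sahlqvist): ∀x ∀y (Rxy → Ryx) — i.e. symmetry.
G1: fails — Rw1w2 but not Rw2w1.
G2: fails — Ruw but not Rwu.
G3: fails — Ron but not Rno.
G4: fails — Rbc but not Rcb.
G5: satisfies the condition.

G5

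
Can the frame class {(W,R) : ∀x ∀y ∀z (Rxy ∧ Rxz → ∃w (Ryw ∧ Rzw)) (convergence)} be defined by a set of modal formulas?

Yes, by ◇□q → □◇q

This is a Sahlqvist condition; the .2 axiom ◇□q → □◇q defines it.
Suppose ◇□q→□◇q is valid. Take Rxy, Rxz and set V(q)={w : Ryw}. Then □q at y so ◇□q at x, so □◇q at x, so ◇q at z, giving w with Rzw and Ryw.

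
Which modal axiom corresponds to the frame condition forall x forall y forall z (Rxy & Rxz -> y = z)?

◇s → □s

A defining formula is ◇s → □s (the CD axiom).
Suppose ◇s→□s is valid. Take Rxy, Rxz and set V(s)={y}. Then ◇s at x, so □s at x, so s at z, i.e. z=y.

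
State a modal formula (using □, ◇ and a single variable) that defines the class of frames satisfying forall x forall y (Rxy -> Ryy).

□(□r → r)

The condition is shift-reflexivity. The T□ schema □(□r → r) defines it.
Suppose □(□r→r) is valid. Take Rxy and set V(r)={w : Ryw}. Then at y, □r holds; since □(□r→r) at x, □r→r at y, so r at y, i.e. Ryy.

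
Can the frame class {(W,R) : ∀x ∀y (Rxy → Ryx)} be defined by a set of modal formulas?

The condition is symmetry. A defining modal formula is p → □◇p.

Yes, by p → □◇p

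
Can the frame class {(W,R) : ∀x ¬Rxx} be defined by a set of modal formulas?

If a class were modally definable it would be closed under surjective bounded morphisms (Goldblatt–Thomason).
The 2-cycle (worlds s,t with s→t→s) is irreflexive, and the map sending every world to a single reflexive point • is a surjective bounded morphism (forth: every edge maps to (•,•); back: every world has a successor). So any modal formula valid on the 2-cycle is also valid on the reflexive point, which is not irreflexive.
So no modal formula (or set of formulas) defines exactly the irreflexive frames.

Not modally definable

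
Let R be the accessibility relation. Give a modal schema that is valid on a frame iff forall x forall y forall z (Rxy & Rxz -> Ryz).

◇q → □◇q

The condition is the Euclidean property. The 5 schema ◇q → □◇q defines it.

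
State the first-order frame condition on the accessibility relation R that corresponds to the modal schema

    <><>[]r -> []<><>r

This is a Sahlqvist (Geach-type) schema ◇^2□^1r → □^1◇^2r.
Minimal-valuation argument: fix x; take any y with xR^2y and any z with xR^1z. Set V(r) to the set of worlds R-reachable from y in exactly 1 step. Then □^1r holds at y, so the antecedent holds at x; validity forces ◇^2r at z, giving a w with zR^2w and yR^1w.
First-order correspondent: forall x forall y forall z ((x R^2 y & xRz) -> exists w (yRw & z R^2 w)).

forall x forall y forall z ((x R^2 y & xRz) -> exists w (yRw & z R^2 w))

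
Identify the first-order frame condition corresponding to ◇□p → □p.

This schema is equivalent to the 5 axiom ◇p → □◇p.
It corresponds to the Euclidean property: ∀x ∀y ∀z (Rxy ∧ Rxz → Ryz).

the Euclidean property: ∀x ∀y ∀z (Rxy ∧ Rxz → Ryz)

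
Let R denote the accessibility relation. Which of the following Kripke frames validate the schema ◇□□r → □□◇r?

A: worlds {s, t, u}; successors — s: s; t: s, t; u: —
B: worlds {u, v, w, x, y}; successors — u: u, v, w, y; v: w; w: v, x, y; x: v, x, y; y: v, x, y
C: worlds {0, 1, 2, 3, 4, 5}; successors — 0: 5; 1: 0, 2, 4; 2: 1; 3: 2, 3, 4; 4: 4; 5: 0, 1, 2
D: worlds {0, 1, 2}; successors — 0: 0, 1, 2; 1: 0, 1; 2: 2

The schema corresponds to a generalized confluence (Geach) condition: ∀x ∀y ∀z ((xRy ∧ xR²z) → ∃w (yR²w ∧ zRw)).
A: satisfies the condition.
B: fails — uRv, uR²v but no t with vR²t and vRt.
C: fails — 1R0, 1R²4 but no w with 0R²w and 4Rw.
D: fails — 0R2, 0R²1 but no w with 2R²w and 1Rw.
Valid on: A.

A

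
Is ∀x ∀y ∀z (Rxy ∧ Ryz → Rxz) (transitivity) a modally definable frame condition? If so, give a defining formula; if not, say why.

Yes — defined by □q → □□q

This is a Sahlqvist condition; the 4 axiom □q → □□q defines it.
Suppose □q→□□q is valid. Take Rxy, Ryz and set V(q)={w : Rxw}. Then □q at x, so □□q at x, so □q at y, so q at z, i.e. Rxz.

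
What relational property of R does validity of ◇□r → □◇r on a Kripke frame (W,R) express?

Suppose ◇□r→□◇r is valid. Take Rxy, Rxz and set V(r)={w : Ryw}. Then □r at y so ◇□r at x, so □◇r at x, so ◇r at z, giving w with Rzw and Ryw.

convergence: ∀x ∀y ∀z (Rxy ∧ Rxz → ∃w (Ryw ∧ Rzw))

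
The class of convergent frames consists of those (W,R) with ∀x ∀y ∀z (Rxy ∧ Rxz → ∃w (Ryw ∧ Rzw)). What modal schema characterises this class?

The condition is convergence. The .2 schema ◇□ψ → □◇ψ defines it.
Suppose ◇□ψ→□◇ψ is valid. Take Rxy, Rxz and set V(ψ)={w : Ryw}. Then □ψ at y so ◇□ψ at x, so □◇ψ at x, so ◇ψ at z, giving w with Rzw and Ryw.

◇□ψ → □◇ψ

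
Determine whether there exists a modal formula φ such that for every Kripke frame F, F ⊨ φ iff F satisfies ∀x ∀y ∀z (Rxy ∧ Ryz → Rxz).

Definable; □r → □□r defines it

The condition is transitivity. A defining modal formula is □r → □□r.
Suppose □r→□□r is valid. Take Rxy, Ryz and set V(r)={w : Rxw}. Then □r at x, so □□r at x, so □r at y, so r at z, i.e. Rxz.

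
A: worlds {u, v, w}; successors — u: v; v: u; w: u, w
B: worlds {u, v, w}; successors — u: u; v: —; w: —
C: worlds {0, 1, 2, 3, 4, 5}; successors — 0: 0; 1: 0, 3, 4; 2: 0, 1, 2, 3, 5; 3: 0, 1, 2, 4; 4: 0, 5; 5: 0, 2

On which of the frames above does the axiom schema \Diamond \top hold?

A, C

Frame correspondent (Sahlqvist): \forall x \exists y Rxy — i.e. seriality.
A: holds.
B: fails — world v has no successor.
C: holds.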